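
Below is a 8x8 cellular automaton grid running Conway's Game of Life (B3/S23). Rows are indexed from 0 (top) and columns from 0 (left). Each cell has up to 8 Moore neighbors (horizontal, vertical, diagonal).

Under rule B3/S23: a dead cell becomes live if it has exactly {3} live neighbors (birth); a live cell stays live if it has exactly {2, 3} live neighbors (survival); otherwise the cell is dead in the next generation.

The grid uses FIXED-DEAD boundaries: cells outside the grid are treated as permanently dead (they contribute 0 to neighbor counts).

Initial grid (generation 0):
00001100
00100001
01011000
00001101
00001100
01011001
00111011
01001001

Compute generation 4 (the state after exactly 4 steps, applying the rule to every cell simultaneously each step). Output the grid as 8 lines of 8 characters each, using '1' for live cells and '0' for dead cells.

Simulating step by step:
Generation 0 (given above): 24 live cells
Generation 1: 17 live cells
00000000
00100100
00111110
00000010
00000000
00000001
01000011
00101111
Generation 2: 14 live cells
00000000
00100110
00111010
00011010
00000000
00000011
00000000
00000101
Generation 3: 13 live cells
00000000
00101110
00100011
00101000
00000111
00000000
00000001
00000000
Generation 4: 14 live cells
(generation 4 grid is the final answer)

Answer: 00000100
00010111
01101011
00010000
00000110
00000001
00000000
00000000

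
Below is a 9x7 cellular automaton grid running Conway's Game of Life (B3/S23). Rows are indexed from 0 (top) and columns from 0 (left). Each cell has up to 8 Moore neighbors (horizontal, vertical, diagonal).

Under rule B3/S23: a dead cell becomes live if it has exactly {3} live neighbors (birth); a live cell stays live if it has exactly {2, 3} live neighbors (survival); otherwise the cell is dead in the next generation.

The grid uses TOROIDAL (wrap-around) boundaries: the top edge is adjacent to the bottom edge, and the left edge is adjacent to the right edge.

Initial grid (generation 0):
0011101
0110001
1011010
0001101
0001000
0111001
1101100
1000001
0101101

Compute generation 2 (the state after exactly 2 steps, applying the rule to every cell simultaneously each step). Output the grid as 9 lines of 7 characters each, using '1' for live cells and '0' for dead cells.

Answer: 0000001
1000001
1000010
1000110
1000010
0000011
0000110
1001001
0000001

Derivation:
Simulating step by step:
Generation 0 (given above): 29 live cells
Generation 1: 17 live cells
0000101
0000001
1000010
0000011
1000010
0100000
0001110
0000001
0100101
Generation 2: 18 live cells
(generation 2 grid is the final answer)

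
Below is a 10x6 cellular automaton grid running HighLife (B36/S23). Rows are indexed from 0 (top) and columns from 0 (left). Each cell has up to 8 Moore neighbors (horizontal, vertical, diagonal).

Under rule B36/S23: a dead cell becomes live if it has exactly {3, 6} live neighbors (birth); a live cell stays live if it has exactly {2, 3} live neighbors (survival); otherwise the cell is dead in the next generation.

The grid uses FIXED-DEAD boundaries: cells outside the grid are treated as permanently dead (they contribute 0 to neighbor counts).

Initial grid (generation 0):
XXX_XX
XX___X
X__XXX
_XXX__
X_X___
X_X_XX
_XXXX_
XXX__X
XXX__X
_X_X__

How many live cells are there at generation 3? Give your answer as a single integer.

Simulating step by step:
Generation 0 (given above): 35 live cells
Generation 1: 22 live cells
X_X_XX
____X_
X__X_X
X_____
XX__X_
XX_XXX
______
_____X
___XX_
XX____
Generation 2: 20 live cells
___XXX
_X____
____X_
X___X_
__XXXX
XXXXXX
_____X
____X_
____X_
______
Generation 3: 10 live cells
____X_
___X_X
______
______
X_____
_X____
_XX__X
____XX
______
______
Population at generation 3: 10

Answer: 10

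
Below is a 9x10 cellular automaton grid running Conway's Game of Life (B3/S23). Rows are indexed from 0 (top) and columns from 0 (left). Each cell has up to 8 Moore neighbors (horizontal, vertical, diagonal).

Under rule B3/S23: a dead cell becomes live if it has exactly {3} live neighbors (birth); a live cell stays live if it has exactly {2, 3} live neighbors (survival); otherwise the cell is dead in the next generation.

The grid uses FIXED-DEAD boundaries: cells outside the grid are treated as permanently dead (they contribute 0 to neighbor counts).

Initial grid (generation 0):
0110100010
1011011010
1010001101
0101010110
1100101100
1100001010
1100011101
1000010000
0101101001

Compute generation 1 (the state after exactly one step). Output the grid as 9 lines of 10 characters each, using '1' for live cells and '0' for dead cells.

Simulating step by step:
Generation 0 (given above): 42 live cells
Generation 1: 28 live cells
(generation 1 grid is the final answer)

Answer: 0110110100
1000111011
1000000001
0001110000
0000100000
0010000010
0000010110
1010000110
0000110000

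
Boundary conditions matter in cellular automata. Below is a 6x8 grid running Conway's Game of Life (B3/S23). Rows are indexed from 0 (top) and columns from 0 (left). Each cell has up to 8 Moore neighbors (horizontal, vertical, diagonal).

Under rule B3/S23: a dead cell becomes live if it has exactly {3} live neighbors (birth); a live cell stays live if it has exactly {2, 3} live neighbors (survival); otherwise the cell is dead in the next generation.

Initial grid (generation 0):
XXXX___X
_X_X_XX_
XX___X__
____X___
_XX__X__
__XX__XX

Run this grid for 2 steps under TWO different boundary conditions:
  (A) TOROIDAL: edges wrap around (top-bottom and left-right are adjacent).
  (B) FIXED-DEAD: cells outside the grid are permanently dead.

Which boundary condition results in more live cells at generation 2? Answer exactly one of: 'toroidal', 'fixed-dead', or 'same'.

Under TOROIDAL boundary, generation 2:
_______X
_XX____X
X_X_____
X_______
XXX_____
___XX__X
Population = 13

Under FIXED-DEAD boundary, generation 2:
__XXX_X_
___X___X
X_X_____
X_______
X_____X_
_X_XX_X_
Population = 15

Comparison: toroidal=13, fixed-dead=15 -> fixed-dead

Answer: fixed-dead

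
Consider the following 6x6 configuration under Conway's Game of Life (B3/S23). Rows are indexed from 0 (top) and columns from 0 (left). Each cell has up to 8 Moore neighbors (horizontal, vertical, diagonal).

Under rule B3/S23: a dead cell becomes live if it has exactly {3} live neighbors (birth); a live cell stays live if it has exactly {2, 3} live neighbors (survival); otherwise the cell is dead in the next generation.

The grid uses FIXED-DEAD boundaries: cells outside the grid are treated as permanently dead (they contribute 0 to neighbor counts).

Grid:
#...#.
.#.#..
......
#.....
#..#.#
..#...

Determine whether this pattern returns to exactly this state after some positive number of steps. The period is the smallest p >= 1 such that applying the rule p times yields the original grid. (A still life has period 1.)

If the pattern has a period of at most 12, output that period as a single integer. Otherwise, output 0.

Simulating and comparing each generation to the original:
Gen 0 (original, given above): 9 live cells
Gen 1: 1 live cells, differs from original
Gen 2: 0 live cells, differs from original
Gen 3: 0 live cells, differs from original
Gen 4: 0 live cells, differs from original
Gen 5: 0 live cells, differs from original
Gen 6: 0 live cells, differs from original
Gen 7: 0 live cells, differs from original
Gen 8: 0 live cells, differs from original
Gen 9: 0 live cells, differs from original
Gen 10: 0 live cells, differs from original
Gen 11: 0 live cells, differs from original
Gen 12: 0 live cells, differs from original
No period found within 12 steps.

Answer: 0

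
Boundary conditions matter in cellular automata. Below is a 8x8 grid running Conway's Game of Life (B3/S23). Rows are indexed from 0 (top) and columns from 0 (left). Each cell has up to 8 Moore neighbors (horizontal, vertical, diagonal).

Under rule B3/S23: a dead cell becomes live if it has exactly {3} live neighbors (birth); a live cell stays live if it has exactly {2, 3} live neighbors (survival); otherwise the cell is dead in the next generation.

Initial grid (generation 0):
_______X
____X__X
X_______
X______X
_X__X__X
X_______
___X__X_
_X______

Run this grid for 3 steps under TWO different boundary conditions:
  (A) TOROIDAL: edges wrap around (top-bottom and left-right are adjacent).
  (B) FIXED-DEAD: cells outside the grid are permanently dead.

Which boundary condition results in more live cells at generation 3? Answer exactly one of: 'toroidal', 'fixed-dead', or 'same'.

Under TOROIDAL boundary, generation 3:
_X_____X
_X_____X
_XX____X
_XX___XX
_X____X_
X_____XX
________
________
Population = 16

Under FIXED-DEAD boundary, generation 3:
________
________
________
XX______
XX______
________
________
________
Population = 4

Comparison: toroidal=16, fixed-dead=4 -> toroidal

Answer: toroidal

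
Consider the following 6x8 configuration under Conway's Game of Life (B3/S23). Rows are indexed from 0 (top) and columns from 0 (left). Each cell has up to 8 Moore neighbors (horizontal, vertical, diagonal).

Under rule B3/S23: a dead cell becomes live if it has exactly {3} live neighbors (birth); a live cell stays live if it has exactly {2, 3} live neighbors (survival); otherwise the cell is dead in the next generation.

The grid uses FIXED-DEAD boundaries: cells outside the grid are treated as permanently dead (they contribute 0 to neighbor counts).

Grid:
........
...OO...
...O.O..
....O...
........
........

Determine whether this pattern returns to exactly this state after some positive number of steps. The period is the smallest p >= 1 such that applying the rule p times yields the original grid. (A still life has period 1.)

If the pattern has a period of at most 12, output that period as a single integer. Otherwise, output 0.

Answer: 1

Derivation:
Simulating and comparing each generation to the original:
Gen 0 (original, given above): 5 live cells
Gen 1: 5 live cells, MATCHES original -> period = 1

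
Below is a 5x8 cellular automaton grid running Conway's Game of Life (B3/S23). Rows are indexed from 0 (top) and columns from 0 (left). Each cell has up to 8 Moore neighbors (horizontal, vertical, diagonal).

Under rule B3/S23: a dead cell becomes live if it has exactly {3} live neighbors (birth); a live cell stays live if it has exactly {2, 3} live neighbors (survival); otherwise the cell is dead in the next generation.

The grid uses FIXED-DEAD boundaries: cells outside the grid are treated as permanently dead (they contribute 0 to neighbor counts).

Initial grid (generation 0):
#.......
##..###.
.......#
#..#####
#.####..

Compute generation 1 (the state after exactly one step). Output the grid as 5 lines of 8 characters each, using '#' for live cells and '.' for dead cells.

Answer: ##...#..
##...##.
##.#...#
.##....#
.##.....

Derivation:
Simulating step by step:
Generation 0 (given above): 18 live cells
Generation 1: 16 live cells
(generation 1 grid is the final answer)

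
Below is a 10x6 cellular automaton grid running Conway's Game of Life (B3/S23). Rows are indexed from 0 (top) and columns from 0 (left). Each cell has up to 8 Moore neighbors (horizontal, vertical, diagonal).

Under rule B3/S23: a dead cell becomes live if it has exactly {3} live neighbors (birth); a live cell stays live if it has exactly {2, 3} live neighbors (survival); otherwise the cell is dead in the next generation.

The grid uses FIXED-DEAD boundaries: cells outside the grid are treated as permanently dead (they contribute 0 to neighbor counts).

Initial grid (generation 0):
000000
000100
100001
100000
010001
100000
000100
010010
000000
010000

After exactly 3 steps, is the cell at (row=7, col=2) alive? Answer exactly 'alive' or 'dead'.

Simulating step by step:
Generation 0 (given above): 11 live cells
Generation 1: 4 live cells
000000
000000
000000
110000
110000
000000
000000
000000
000000
000000
Generation 2: 4 live cells
000000
000000
000000
110000
110000
000000
000000
000000
000000
000000
Generation 3: 4 live cells
000000
000000
000000
110000
110000
000000
000000
000000
000000
000000

Cell (7,2) at generation 3: 0 -> dead

Answer: dead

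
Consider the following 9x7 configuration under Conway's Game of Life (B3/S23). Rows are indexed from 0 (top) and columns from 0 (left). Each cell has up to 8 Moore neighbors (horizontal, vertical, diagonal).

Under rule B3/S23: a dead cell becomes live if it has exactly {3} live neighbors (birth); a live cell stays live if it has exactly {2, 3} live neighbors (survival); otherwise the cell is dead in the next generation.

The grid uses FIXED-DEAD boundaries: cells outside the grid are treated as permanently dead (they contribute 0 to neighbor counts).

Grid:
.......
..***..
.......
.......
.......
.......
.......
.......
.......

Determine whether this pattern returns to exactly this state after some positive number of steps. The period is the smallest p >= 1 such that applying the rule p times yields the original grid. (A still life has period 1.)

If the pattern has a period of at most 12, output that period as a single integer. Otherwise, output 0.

Answer: 2

Derivation:
Simulating and comparing each generation to the original:
Gen 0 (original, given above): 3 live cells
Gen 1: 3 live cells, differs from original
Gen 2: 3 live cells, MATCHES original -> period = 2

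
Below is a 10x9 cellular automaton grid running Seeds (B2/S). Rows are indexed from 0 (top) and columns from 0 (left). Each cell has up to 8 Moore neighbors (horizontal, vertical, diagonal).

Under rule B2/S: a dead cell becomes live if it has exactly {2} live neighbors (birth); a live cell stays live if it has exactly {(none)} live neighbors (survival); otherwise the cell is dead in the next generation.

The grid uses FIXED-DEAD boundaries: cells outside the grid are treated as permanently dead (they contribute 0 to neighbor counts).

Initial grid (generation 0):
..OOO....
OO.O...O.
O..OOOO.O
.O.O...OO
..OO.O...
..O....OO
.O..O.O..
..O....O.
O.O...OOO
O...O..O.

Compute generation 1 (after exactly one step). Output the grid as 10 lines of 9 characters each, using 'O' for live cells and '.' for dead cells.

Answer: O........
........O
.........
O........
.........
.........
.....O...
O........
.....O...
...O.O...

Derivation:
Simulating step by step:
Generation 0 (given above): 36 live cells
Generation 1: 8 live cells
(generation 1 grid is the final answer)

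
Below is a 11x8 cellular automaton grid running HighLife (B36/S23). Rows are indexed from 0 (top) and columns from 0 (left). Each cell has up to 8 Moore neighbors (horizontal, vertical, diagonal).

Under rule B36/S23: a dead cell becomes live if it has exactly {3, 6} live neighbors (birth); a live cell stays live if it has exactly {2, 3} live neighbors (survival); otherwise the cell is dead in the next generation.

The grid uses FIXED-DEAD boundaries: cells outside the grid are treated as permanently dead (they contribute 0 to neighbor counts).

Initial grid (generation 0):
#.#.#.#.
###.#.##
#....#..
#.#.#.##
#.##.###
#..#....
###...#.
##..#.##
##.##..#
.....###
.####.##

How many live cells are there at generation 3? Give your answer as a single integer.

Simulating step by step:
Generation 0 (given above): 48 live cells
Generation 1: 46 live cells
#.#...##
#.#.#.##
###.#...
#.#.#..#
#.#..#.#
##.###.#
..##.###
....#.##
#####.#.
#.......
..###..#
Generation 2: 42 live cells
...#.###
#.#...##
#.###.##
#.#.###.
###..#.#
#......#
.##.#...
...#.#..
#####.##
#..#.#..
...#....
Generation 3: 35 live cells
.....#.#
..#.....
###.##..
#..#....
#.####.#
##.#..#.
.####...
#.#..##.
##....#.
#....##.
....#...
Population at generation 3: 35

Answer: 35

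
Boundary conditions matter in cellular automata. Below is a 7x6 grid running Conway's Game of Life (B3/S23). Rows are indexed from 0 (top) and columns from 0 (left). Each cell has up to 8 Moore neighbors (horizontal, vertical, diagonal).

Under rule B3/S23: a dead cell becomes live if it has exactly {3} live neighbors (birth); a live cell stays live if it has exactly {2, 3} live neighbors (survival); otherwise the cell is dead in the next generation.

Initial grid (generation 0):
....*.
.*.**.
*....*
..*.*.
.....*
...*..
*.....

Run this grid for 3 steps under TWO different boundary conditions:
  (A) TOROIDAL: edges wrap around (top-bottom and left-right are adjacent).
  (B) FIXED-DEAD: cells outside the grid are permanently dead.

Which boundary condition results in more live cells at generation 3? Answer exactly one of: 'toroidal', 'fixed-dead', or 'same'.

Under TOROIDAL boundary, generation 3:
....*.
......
.*.*..
.**.*.
...***
...*.*
....*.
Population = 12

Under FIXED-DEAD boundary, generation 3:
....*.
....*.
......
..*..*
...***
....*.
......
Population = 8

Comparison: toroidal=12, fixed-dead=8 -> toroidal

Answer: toroidal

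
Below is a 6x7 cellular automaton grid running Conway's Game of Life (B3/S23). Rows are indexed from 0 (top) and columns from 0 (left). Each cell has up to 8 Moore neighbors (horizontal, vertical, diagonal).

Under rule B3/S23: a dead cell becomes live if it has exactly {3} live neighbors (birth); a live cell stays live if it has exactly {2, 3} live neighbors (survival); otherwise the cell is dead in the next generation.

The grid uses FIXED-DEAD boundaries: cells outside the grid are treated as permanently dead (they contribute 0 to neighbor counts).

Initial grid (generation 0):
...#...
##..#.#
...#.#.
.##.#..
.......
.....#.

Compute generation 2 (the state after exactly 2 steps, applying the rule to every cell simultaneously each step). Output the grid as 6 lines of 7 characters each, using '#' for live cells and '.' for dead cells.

Answer: ...##..
..##.#.
.#...#.
..###..
...#...
.......

Derivation:
Simulating step by step:
Generation 0 (given above): 11 live cells
Generation 1: 10 live cells
.......
..####.
#..#.#.
..###..
.......
.......
Generation 2: 11 live cells
(generation 2 grid is the final answer)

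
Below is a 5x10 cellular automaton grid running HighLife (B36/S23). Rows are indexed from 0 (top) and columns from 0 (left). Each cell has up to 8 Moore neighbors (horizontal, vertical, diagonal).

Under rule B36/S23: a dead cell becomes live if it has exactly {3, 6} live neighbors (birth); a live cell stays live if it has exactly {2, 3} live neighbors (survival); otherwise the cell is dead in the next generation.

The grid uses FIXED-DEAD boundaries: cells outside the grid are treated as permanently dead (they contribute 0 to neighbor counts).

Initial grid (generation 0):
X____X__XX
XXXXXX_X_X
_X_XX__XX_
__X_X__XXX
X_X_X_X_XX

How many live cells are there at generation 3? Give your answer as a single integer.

Simulating step by step:
Generation 0 (given above): 28 live cells
Generation 1: 21 live cells
X_XX_XX_XX
X____X_XXX
X_X_______
__XXX_X___
_X___X___X
Generation 2: 26 live cells
_X__XXX__X
X_XXXX_X_X
__X_XXXXX_
__XXXX____
__XXXX____
Generation 3: 12 live cells
_XX___X_X_
__X______X
_______XX_
_X_____X__
__X__X____
Population at generation 3: 12

Answer: 12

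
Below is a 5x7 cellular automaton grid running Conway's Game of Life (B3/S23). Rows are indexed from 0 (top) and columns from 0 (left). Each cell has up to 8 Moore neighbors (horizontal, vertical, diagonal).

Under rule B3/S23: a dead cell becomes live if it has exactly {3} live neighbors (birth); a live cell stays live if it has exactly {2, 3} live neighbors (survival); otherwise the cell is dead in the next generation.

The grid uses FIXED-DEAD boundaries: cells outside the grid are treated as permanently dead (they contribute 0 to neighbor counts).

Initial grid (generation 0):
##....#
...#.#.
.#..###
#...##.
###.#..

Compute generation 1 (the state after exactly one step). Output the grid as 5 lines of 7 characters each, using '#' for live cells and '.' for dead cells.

Answer: .......
###....
...#..#
#.#...#
##.###.

Derivation:
Simulating step by step:
Generation 0 (given above): 16 live cells
Generation 1: 13 live cells
(generation 1 grid is the final answer)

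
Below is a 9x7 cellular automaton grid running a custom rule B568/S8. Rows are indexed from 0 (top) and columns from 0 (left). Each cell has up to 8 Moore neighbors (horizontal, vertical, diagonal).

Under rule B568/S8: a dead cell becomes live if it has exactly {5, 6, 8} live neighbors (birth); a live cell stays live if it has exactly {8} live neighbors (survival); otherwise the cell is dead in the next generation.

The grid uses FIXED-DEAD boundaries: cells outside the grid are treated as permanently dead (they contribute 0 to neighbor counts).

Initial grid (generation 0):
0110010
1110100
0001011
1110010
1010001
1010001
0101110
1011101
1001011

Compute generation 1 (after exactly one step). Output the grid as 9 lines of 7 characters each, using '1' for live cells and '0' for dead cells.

Answer: 0000000
0000000
0110000
0000000
0000000
0100000
0010000
0000010
0000000

Derivation:
Simulating step by step:
Generation 0 (given above): 33 live cells
Generation 1: 5 live cells
(generation 1 grid is the final answer)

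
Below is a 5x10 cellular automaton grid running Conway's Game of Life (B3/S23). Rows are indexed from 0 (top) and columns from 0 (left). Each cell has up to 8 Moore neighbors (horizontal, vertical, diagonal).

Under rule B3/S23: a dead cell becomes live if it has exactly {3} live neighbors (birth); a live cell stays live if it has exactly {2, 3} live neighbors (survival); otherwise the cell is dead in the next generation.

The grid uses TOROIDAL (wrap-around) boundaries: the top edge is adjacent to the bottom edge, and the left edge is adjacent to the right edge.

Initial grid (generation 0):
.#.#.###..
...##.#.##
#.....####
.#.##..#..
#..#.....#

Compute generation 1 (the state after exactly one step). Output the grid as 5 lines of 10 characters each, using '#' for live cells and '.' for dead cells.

Answer: ...#.###..
..###.....
#.#...#...
.####.##..
##.#.#.##.

Derivation:
Simulating step by step:
Generation 0 (given above): 22 live cells
Generation 1: 22 live cells
(generation 1 grid is the final answer)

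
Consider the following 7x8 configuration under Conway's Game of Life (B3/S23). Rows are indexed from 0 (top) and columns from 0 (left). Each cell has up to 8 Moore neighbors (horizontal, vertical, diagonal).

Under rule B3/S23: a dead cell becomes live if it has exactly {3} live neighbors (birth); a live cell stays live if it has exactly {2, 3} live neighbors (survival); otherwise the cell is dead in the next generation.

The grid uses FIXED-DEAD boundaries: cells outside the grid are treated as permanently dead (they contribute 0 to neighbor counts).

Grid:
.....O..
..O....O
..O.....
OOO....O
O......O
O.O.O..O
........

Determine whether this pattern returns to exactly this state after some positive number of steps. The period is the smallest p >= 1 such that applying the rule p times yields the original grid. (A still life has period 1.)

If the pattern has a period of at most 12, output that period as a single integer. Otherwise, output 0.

Simulating and comparing each generation to the original:
Gen 0 (original, given above): 14 live cells
Gen 1: 10 live cells, differs from original
Gen 2: 8 live cells, differs from original
Gen 3: 7 live cells, differs from original
Gen 4: 7 live cells, differs from original
Gen 5: 8 live cells, differs from original
Gen 6: 9 live cells, differs from original
Gen 7: 11 live cells, differs from original
Gen 8: 14 live cells, differs from original
Gen 9: 11 live cells, differs from original
Gen 10: 18 live cells, differs from original
Gen 11: 13 live cells, differs from original
Gen 12: 18 live cells, differs from original
No period found within 12 steps.

Answer: 0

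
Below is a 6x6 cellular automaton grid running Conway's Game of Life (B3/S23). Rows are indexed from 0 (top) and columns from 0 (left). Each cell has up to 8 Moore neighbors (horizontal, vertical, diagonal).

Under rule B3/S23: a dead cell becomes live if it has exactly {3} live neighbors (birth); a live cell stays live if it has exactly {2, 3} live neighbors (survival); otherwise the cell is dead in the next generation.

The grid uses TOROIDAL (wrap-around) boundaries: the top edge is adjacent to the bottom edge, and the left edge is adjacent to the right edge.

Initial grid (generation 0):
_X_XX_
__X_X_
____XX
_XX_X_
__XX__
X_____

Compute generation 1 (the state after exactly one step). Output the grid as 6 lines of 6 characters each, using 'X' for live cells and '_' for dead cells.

Answer: _XXXXX
__X___
_XX_XX
_XX_XX
__XX__
_X__X_

Derivation:
Simulating step by step:
Generation 0 (given above): 13 live cells
Generation 1: 18 live cells
(generation 1 grid is the final answer)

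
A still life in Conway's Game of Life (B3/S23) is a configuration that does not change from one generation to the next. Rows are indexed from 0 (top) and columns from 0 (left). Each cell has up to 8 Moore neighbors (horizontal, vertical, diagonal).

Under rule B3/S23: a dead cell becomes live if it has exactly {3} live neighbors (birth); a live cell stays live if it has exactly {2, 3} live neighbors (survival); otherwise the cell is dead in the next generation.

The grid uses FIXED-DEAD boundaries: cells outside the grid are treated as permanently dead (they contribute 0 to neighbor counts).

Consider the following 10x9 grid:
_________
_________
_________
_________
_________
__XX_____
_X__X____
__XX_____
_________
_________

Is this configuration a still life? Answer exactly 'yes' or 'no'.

Compute generation 1 and compare to generation 0 (given above):
Generation 1:
_________
_________
_________
_________
_________
__XX_____
_X__X____
__XX_____
_________
_________
The grids are IDENTICAL -> still life.

Answer: yes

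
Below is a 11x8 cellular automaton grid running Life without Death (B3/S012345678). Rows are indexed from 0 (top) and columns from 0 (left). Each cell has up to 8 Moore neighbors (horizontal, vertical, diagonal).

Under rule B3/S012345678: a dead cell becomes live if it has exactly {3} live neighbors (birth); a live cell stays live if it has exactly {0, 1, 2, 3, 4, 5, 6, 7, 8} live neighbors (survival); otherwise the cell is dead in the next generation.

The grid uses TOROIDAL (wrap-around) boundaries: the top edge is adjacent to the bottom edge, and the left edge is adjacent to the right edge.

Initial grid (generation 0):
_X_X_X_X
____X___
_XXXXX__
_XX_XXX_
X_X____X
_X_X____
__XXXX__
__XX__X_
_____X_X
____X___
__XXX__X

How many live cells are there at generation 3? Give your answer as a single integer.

Simulating step by step:
Generation 0 (given above): 34 live cells
Generation 1: 54 live cells
XX_X_XXX
XX__X_X_
_XXXXXX_
_XX_XXXX
X_X_XXXX
XX_X____
_XXXXX__
__XX__X_
___XXXXX
____XXX_
X_XXXXXX
Generation 2: 60 live cells
XX_X_XXX
XX__X_X_
_XXXXXX_
_XX_XXXX
X_X_XXXX
XX_X____
XXXXXX__
_XXX__XX
__XXXXXX
X_X_XXX_
X_XXXXXX
Generation 3: 61 live cells
XX_X_XXX
XX__X_X_
_XXXXXX_
_XX_XXXX
X_X_XXXX
XX_X____
XXXXXXX_
_XXX__XX
__XXXXXX
X_X_XXX_
X_XXXXXX
Population at generation 3: 61

Answer: 61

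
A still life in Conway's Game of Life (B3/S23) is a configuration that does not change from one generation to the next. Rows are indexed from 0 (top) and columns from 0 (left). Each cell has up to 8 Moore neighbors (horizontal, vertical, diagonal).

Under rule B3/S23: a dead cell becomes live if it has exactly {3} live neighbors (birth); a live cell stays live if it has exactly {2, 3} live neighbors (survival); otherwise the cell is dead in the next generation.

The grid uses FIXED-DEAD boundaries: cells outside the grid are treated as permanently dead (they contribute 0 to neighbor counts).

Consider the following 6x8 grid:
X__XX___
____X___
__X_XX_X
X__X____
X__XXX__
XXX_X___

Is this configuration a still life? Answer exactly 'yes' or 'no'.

Answer: no

Derivation:
Compute generation 1 and compare to generation 0 (given above):
Generation 1:
___XX___
________
____XX__
_XX___X_
X____X__
XXX_XX__
Cell (0,0) differs: gen0=1 vs gen1=0 -> NOT a still life.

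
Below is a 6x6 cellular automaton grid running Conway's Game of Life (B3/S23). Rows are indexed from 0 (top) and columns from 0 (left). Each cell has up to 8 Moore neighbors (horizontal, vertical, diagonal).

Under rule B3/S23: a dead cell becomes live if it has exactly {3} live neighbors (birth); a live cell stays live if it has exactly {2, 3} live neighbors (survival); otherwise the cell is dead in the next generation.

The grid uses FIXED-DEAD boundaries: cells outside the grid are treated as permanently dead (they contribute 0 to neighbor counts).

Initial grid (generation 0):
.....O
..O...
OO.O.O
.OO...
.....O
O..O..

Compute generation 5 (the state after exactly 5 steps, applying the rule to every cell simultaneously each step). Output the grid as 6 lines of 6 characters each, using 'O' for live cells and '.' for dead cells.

Simulating step by step:
Generation 0 (given above): 11 live cells
Generation 1: 11 live cells
......
.OO.O.
O..O..
OOO.O.
.OO...
......
Generation 2: 9 live cells
......
.OOO..
O...O.
O.....
O.OO..
......
Generation 3: 10 live cells
..O...
.OOO..
O.OO..
O..O..
.O....
......
Generation 4: 7 live cells
.OOO..
......
O...O.
O..O..
......
......
Generation 5: 4 live cells
(generation 5 grid is the final answer)

Answer: ..O...
.OOO..
......
......
......
......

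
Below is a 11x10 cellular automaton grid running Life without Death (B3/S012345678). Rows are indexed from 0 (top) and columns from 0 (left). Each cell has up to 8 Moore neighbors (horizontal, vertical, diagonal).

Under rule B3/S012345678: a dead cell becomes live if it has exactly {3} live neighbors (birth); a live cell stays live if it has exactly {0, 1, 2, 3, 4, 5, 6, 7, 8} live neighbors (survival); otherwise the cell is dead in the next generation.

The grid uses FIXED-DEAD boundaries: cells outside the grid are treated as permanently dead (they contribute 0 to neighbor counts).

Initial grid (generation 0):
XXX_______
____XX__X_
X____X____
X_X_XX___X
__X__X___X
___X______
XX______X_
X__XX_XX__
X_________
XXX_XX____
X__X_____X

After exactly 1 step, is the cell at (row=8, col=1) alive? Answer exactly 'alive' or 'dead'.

Simulating step by step:
Generation 0 (given above): 34 live cells
Generation 1: 52 live cells
XXX_______
X___XX__X_
XX_X_XX___
X_XXXXX__X
_XX__X___X
_XXX______
XXXXX__XX_
X__XX_XX__
X_X___X___
XXXXXX____
X_XXX____X

Cell (8,1) at generation 1: 0 -> dead

Answer: dead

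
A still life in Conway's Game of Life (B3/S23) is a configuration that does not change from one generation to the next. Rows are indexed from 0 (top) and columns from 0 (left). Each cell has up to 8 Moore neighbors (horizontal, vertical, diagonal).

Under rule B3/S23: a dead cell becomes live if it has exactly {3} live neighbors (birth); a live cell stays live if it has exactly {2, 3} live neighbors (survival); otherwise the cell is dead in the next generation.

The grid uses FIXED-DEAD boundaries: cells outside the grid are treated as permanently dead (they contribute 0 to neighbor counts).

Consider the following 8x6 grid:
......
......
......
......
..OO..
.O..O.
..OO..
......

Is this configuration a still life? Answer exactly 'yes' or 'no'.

Compute generation 1 and compare to generation 0 (given above):
Generation 1:
......
......
......
......
..OO..
.O..O.
..OO..
......
The grids are IDENTICAL -> still life.

Answer: yes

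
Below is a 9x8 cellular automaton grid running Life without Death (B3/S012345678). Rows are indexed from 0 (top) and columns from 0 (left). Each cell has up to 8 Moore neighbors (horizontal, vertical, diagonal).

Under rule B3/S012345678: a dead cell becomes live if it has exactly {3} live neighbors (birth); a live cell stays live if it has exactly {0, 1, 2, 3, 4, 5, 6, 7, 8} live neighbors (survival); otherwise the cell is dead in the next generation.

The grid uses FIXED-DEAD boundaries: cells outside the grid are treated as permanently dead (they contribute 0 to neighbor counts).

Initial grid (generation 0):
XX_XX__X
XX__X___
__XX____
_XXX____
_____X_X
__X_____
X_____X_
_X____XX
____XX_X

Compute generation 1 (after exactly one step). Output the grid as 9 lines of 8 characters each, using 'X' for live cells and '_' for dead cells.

Simulating step by step:
Generation 0 (given above): 24 live cells
Generation 1: 33 live cells
(generation 1 grid is the final answer)

Answer: XXXXX__X
XX__X___
X_XXX___
_XXXX___
_X_X_X_X
__X___X_
XX____XX
_X____XX
____XX_X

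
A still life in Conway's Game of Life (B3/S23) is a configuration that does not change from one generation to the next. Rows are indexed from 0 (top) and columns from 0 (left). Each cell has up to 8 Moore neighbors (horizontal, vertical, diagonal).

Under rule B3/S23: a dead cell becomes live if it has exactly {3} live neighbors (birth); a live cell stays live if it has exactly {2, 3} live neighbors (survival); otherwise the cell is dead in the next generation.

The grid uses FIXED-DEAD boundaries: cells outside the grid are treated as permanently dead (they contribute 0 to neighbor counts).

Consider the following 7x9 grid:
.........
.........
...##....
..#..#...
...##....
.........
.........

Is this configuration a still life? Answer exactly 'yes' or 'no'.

Compute generation 1 and compare to generation 0 (given above):
Generation 1:
.........
.........
...##....
..#..#...
...##....
.........
.........
The grids are IDENTICAL -> still life.

Answer: yes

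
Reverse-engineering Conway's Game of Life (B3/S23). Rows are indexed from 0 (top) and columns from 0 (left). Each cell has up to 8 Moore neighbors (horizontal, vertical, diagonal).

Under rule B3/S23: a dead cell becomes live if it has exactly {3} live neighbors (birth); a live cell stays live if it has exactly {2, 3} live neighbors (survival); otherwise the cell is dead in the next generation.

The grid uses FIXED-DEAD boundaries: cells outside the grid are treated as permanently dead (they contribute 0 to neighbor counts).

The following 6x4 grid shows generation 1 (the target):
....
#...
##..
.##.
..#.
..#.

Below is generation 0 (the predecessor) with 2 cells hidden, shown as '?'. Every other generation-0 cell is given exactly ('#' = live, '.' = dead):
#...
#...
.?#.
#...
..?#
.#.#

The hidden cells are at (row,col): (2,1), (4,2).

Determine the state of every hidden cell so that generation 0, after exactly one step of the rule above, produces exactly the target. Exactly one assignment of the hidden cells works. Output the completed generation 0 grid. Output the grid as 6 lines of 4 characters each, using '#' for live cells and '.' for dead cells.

Answer: #...
#...
.##.
#...
...#
.#.#

Derivation:
Hidden generation-0 cells (in order): (2,1), (4,2).
A hidden cell only influences target cells in its own 3x3 neighborhood. Try each of the 2^2 = 4 assignments, step the completed generation 0 forward once under B3/S23, and compare with the target:
  (2,1)=. (4,2)=. -> step gives (1,0)='.' but target has '#' -> reject
  (2,1)=. (4,2)=# -> step gives (1,0)='.' but target has '#' -> reject
  (2,1)=# (4,2)=. -> step reproduces the target at every cell -> ACCEPT
  (2,1)=# (4,2)=# -> step gives (3,1)='.' but target has '#' -> reject
Unique solution: (2,1)=live, (4,2)=dead.
Check: live-neighbor counts of every cell in the completed generation 0:
1200
2421
3311
1332
2231
1031
Applying B3/S23 to generation 0 with these counts gives:
....
#...
##..
.##.
..#.
..#.
which matches the target exactly.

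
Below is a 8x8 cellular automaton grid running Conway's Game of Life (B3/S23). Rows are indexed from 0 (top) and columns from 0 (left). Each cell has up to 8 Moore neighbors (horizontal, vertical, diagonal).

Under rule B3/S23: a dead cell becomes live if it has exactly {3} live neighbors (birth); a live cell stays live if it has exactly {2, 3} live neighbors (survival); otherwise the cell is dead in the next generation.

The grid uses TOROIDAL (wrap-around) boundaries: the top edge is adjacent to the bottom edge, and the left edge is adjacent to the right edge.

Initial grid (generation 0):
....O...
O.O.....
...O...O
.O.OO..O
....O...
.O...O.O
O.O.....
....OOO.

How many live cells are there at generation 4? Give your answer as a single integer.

Simulating step by step:
Generation 0 (given above): 18 live cells
Generation 1: 25 live cells
...OO...
...O....
.O.OO..O
O.OOO...
..OOOOO.
OO......
OO..O..O
...OOO..
Generation 2: 20 live cells
..O..O..
........
OO......
O.....OO
O....O.O
......O.
.OOOOO.O
O.O..O..
Generation 3: 19 live cells
.O......
.O......
OO......
......O.
O....O..
.OOO....
OOOOOO.O
O....O..
Generation 4: 21 live cells
OO......
.OO.....
OO......
OO.....O
.OO.....
.....OOO
.....OOO
...O.OOO
Population at generation 4: 21

Answer: 21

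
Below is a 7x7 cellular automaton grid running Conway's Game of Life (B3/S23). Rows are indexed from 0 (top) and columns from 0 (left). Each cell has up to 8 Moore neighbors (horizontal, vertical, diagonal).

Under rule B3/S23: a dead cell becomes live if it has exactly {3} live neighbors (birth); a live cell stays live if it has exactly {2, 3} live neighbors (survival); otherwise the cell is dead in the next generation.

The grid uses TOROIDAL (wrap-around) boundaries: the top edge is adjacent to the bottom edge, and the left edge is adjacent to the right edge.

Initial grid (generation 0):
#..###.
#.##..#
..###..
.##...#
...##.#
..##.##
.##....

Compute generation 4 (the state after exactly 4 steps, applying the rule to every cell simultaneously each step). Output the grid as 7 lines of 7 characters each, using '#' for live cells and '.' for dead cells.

Answer: .....#.
#......
###....
...#...
.#.#...
...#...
....#..

Derivation:
Simulating step by step:
Generation 0 (given above): 23 live cells
Generation 1: 19 live cells
#...##.
#.....#
....###
##.....
.#..#.#
##...##
##.....
Generation 2: 10 live cells
.....#.
#......
.#...#.
.#..#..
..#....
..#..#.
....#..
Generation 3: 11 live cells
.......
......#
##.....
.##....
.###...
...#...
....##.
Generation 4: 10 live cells
(generation 4 grid is the final answer)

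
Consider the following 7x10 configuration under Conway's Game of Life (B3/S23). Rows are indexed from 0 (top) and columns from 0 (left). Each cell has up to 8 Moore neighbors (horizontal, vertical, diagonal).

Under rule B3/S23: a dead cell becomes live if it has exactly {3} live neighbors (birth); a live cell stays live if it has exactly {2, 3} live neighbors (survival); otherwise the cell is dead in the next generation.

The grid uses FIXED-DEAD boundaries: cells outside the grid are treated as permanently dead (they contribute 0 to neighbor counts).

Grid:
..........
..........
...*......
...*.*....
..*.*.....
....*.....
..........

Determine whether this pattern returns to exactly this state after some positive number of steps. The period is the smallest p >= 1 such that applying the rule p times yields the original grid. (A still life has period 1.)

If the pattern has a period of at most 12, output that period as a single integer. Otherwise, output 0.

Simulating and comparing each generation to the original:
Gen 0 (original, given above): 6 live cells
Gen 1: 6 live cells, differs from original
Gen 2: 6 live cells, MATCHES original -> period = 2

Answer: 2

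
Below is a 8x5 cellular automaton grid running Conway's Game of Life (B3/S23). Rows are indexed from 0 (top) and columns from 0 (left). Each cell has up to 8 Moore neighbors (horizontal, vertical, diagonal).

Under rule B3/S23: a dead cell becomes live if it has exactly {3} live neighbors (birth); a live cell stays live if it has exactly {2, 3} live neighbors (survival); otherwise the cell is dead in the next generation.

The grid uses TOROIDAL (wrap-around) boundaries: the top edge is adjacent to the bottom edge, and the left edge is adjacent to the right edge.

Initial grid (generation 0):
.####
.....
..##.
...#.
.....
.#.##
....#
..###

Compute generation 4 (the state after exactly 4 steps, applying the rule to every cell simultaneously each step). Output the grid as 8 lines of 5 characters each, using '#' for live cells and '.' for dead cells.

Answer: .....
.....
...#.
#..#.
..#..
##..#
###.#
.....

Derivation:
Simulating step by step:
Generation 0 (given above): 14 live cells
Generation 1: 16 live cells
##..#
.#..#
..##.
..##.
..###
#..##
.....
.#...
Generation 2: 15 live cells
.##.#
.#..#
.#..#
.#...
##...
#.#..
#...#
.#...
Generation 3: 17 live cells
.###.
.#..#
.##..
.##..
#.#..
.....
#...#
.####
Generation 4: 11 live cells
(generation 4 grid is the final answer)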